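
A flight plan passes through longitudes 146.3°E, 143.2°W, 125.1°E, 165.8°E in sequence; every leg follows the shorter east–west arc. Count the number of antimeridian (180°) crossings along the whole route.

2

Leg 1: +146.3° → -143.2°, shortest Δλ = 70.5° (east) — crosses 180°.
Leg 2: -143.2° → +125.1°, shortest Δλ = -91.7° (west) — crosses 180°.
Leg 3: +125.1° → +165.8°, shortest Δλ = 40.7° (east) — does not cross 180°.
Total crossings: 2.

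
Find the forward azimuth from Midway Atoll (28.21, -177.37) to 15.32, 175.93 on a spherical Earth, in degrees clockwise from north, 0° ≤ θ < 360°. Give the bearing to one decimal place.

207.1°

Δλ = 175.93 − -177.37 = 353.30°; wrapped into (−180°, 180°]: -6.70°.
θ = atan2( sin Δλ · cos φ₂ , cos φ₁ · sin φ₂ − sin φ₁ · cos φ₂ · cos Δλ )
  = atan2(-0.11252, -0.21997) = -152.908° → normalised to [0°, 360°): 207.092°.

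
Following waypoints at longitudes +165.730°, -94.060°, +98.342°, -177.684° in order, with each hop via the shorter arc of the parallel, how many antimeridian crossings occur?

Leg 1: +165.730° → -94.060°, shortest Δλ = 100.21° (east) — crosses 180°.
Leg 2: -94.060° → +98.342°, shortest Δλ = -167.598° (west) — crosses 180°.
Leg 3: +98.342° → -177.684°, shortest Δλ = 83.974° (east) — crosses 180°.
Total crossings: 3.

3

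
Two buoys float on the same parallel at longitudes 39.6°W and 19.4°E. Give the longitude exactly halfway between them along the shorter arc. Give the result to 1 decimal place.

10.1°W

Signed shortest Δλ from -39.6° to +19.4° is +59.0°.
Midpoint longitude = -39.6° + (+59.0°)/2 = -39.6° + 29.5° = -10.1°.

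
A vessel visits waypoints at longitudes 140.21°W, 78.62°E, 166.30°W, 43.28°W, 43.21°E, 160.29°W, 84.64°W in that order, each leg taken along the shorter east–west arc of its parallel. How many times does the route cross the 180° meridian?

3

Leg 1: -140.21° → +78.62°, shortest Δλ = -141.17° (west) — crosses 180°.
Leg 2: +78.62° → -166.30°, shortest Δλ = 115.08° (east) — crosses 180°.
Leg 3: -166.30° → -43.28°, shortest Δλ = 123.02° (east) — does not cross 180°.
Leg 4: -43.28° → +43.21°, shortest Δλ = 86.49° (east) — does not cross 180°.
Leg 5: +43.21° → -160.29°, shortest Δλ = 156.5° (east) — crosses 180°.
Leg 6: -160.29° → -84.64°, shortest Δλ = 75.65° (east) — does not cross 180°.
Total crossings: 3.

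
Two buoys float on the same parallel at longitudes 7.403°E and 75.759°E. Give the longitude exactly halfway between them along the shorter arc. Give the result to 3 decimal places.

41.581°E

Signed shortest Δλ from +7.403° to +75.759° is +68.356°.
Midpoint longitude = +7.403° + (+68.356°)/2 = +7.403° + 34.178° = +41.581°.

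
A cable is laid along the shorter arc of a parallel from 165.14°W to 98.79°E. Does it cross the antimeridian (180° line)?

Naïve |98.79 − -165.14| = 263.93° > 180°, so the shorter arc goes the other way round — across 180°.
Signed shortest Δλ = ((98.79 − -165.14 + 180) mod 360) − 180 = -96.07°.
Going west by 96.07° from -165.14° passes through 180° before reaching +98.79°.

Yes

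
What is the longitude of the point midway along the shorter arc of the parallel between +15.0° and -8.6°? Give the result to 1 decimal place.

Signed shortest Δλ from +15.0° to -8.6° is -23.6°.
Midpoint longitude = +15.0° + (-23.6°)/2 = +15.0° − 11.8° = +3.2°.

+3.2°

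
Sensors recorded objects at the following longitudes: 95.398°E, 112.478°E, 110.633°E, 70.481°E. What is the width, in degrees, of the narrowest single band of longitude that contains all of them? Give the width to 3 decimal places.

41.997°

Sort the longitudes: +70.481°, +95.398°, +110.633°, +112.478°.
Eastward gaps between consecutive values (wrapping around): 24.917°, 15.235°, 1.845°, 318.003°.
Largest gap = 318.003° ⇒ minimal covering band is its complement: 360° − 318.003° = 41.997°.
Band runs from +70.481° eastward to +112.478°.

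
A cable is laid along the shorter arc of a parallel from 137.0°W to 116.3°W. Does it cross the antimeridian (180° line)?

No

Signed shortest Δλ = ((-116.3 − -137.0 + 180) mod 360) − 180 = 20.7°.
Going east by 20.7° from -137.0° reaches -116.3° without touching 180°.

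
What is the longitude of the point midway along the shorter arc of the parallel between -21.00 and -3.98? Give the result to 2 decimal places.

Signed shortest Δλ from -21.00° to -3.98° is +17.02°.
Midpoint longitude = -21.00° + (+17.02°)/2 = -21.00° + 8.51° = -12.49°.

-12.49°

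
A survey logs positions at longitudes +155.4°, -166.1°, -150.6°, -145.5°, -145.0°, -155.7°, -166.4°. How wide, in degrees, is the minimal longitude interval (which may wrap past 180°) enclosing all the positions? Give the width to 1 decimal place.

59.6°

Sort the longitudes: -166.4°, -166.1°, -155.7°, -150.6°, -145.5°, -145.0°, +155.4°.
Eastward gaps between consecutive values (wrapping around): 0.3°, 10.4°, 5.1°, 5.1°, 0.5°, 300.4°, 38.2°.
Largest gap = 300.4° ⇒ minimal covering band is its complement: 360° − 300.4° = 59.6°.
Band runs from +155.4° eastward to -145.0°, crossing the antimeridian.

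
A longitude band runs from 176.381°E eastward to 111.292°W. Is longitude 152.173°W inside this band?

Yes

Band width going east from +176.381° to -111.292°: ((-111.292 − 176.381) mod 360) = 72.327°.
Offset of -152.173° east of the west edge: ((-152.173 − 176.381) mod 360) = 31.446°.
31.446° ≤ 72.327° ⇒ inside.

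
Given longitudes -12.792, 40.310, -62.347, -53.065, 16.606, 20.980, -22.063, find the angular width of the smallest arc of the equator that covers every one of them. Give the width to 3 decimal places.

Sort the longitudes: -62.347°, -53.065°, -22.063°, -12.792°, +16.606°, +20.980°, +40.310°.
Eastward gaps between consecutive values (wrapping around): 9.282°, 31.002°, 9.271°, 29.398°, 4.374°, 19.330°, 257.343°.
Largest gap = 257.343° ⇒ minimal covering band is its complement: 360° − 257.343° = 102.657°.
Band runs from -62.347° eastward to +40.310°.

102.657°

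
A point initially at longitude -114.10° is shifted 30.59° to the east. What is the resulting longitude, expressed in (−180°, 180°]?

-83.51°

Start at -114.10°; shift +30.59° → -83.51°.
-83.51° already lies in (−180°, 180°].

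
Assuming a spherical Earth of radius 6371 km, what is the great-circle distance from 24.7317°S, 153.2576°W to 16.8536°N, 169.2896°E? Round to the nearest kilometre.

6153 km

Δλ = 169.2896 − -153.2576 = 322.5472°; wrapped into (−180°, 180°]: -37.4528°.
Δφ = 16.8536 − -24.7317 = 41.5853°.
a = sin²(Δφ/2) + cos φ₁ · cos φ₂ · sin²(Δλ/2) = 0.215613.
c = 2·atan2(√a, √(1−a)) = 0.96578 rad → d = 6371·c ≈ 6153.00 km.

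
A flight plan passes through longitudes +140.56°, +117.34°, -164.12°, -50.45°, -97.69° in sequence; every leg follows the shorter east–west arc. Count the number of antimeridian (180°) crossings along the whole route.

1

Leg 1: +140.56° → +117.34°, shortest Δλ = -23.22° (west) — does not cross 180°.
Leg 2: +117.34° → -164.12°, shortest Δλ = 78.54° (east) — crosses 180°.
Leg 3: -164.12° → -50.45°, shortest Δλ = 113.67° (east) — does not cross 180°.
Leg 4: -50.45° → -97.69°, shortest Δλ = -47.24° (west) — does not cross 180°.
Total crossings: 1.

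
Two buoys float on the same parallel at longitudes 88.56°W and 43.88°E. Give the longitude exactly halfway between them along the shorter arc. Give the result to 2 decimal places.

Signed shortest Δλ from -88.56° to +43.88° is +132.44°.
Midpoint longitude = -88.56° + (+132.44°)/2 = -88.56° + 66.22° = -22.34°.

22.34°W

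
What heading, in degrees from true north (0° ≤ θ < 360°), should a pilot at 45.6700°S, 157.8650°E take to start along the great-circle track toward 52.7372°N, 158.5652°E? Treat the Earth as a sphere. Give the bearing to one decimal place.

0.4°

Δλ = 158.5652 − 157.8650 = 0.7002°.
θ = atan2( sin Δλ · cos φ₂ , cos φ₁ · sin φ₂ − sin φ₁ · cos φ₂ · cos Δλ )
  = atan2(0.00740, 0.98922) = 0.429° → normalised to [0°, 360°): 0.429°.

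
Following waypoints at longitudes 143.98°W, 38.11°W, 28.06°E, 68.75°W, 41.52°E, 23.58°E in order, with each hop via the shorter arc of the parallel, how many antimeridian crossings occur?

0

Leg 1: -143.98° → -38.11°, shortest Δλ = 105.87° (east) — does not cross 180°.
Leg 2: -38.11° → +28.06°, shortest Δλ = 66.17° (east) — does not cross 180°.
Leg 3: +28.06° → -68.75°, shortest Δλ = -96.81° (west) — does not cross 180°.
Leg 4: -68.75° → +41.52°, shortest Δλ = 110.27° (east) — does not cross 180°.
Leg 5: +41.52° → +23.58°, shortest Δλ = -17.94° (west) — does not cross 180°.
Total crossings: 0.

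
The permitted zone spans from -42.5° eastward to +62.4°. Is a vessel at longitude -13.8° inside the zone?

Yes

Band width going east from -42.5° to +62.4°: ((62.4 − -42.5) mod 360) = 104.9°.
Offset of -13.8° east of the west edge: ((-13.8 − -42.5) mod 360) = 28.7°.
28.7° ≤ 104.9° ⇒ inside.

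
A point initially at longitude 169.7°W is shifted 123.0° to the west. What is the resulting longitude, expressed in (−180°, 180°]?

67.3°E

Start at -169.7°; shift −123.0° → -292.7°.
-292.7° lies outside (−180°, 180°]; add 360° → +67.3°.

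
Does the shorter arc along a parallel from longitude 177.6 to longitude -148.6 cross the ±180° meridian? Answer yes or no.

Yes

Naïve |-148.6 − 177.6| = 326.2° > 180°, so the shorter arc goes the other way round — across 180°.
Signed shortest Δλ = ((-148.6 − 177.6 + 180) mod 360) − 180 = 33.8°.
Going east by 33.8° from +177.6° passes through 180° before reaching -148.6°.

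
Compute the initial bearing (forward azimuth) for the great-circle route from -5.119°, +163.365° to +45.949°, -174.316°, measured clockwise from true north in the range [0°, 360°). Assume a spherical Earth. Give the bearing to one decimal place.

Δλ = -174.316 − 163.365 = -337.681°; wrapped into (−180°, 180°]: 22.319°.
θ = atan2( sin Δλ · cos φ₂ , cos φ₁ · sin φ₂ − sin φ₁ · cos φ₂ · cos Δλ )
  = atan2(0.26405, 0.77324) = 18.854° → normalised to [0°, 360°): 18.854°.

18.9°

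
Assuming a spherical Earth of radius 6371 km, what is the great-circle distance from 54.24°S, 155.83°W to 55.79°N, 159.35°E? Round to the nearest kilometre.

12896 km

Δλ = 159.35 − -155.83 = 315.18°; wrapped into (−180°, 180°]: -44.82°.
Δφ = 55.79 − -54.24 = 110.03°.
a = sin²(Δφ/2) + cos φ₁ · cos φ₂ · sin²(Δλ/2) = 0.719008.
c = 2·atan2(√a, √(1−a)) = 2.02419 rad → d = 6371·c ≈ 12896.10 km.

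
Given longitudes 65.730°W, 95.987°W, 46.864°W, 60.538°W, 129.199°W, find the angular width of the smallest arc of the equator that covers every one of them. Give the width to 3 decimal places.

Sort the longitudes: -129.199°, -95.987°, -65.730°, -60.538°, -46.864°.
Eastward gaps between consecutive values (wrapping around): 33.212°, 30.257°, 5.192°, 13.674°, 277.665°.
Largest gap = 277.665° ⇒ minimal covering band is its complement: 360° − 277.665° = 82.335°.
Band runs from -129.199° eastward to -46.864°.

82.335°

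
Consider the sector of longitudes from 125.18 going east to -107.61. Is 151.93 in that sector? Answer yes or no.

Band width going east from +125.18° to -107.61°: ((-107.61 − 125.18) mod 360) = 127.21°.
Offset of +151.93° east of the west edge: ((151.93 − 125.18) mod 360) = 26.75°.
26.75° ≤ 127.21° ⇒ inside.

Yes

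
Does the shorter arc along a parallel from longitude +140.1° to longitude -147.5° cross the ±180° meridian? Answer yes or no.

Naïve |-147.5 − 140.1| = 287.6° > 180°, so the shorter arc goes the other way round — across 180°.
Signed shortest Δλ = ((-147.5 − 140.1 + 180) mod 360) − 180 = 72.4°.
Going east by 72.4° from +140.1° passes through 180° before reaching -147.5°.

Yes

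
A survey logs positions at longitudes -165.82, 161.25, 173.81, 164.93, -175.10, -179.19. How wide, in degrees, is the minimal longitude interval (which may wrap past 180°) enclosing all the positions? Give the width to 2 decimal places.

32.93°

Sort the longitudes: -179.19°, -175.10°, -165.82°, +161.25°, +164.93°, +173.81°.
Eastward gaps between consecutive values (wrapping around): 4.09°, 9.28°, 327.07°, 3.68°, 8.88°, 7.00°.
Largest gap = 327.07° ⇒ minimal covering band is its complement: 360° − 327.07° = 32.93°.
Band runs from +161.25° eastward to -165.82°, crossing the antimeridian.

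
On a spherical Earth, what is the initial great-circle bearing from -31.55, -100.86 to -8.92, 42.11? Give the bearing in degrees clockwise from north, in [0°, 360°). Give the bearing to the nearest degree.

132°

Δλ = 42.11 − -100.86 = 142.97°.
θ = atan2( sin Δλ · cos φ₂ , cos φ₁ · sin φ₂ − sin φ₁ · cos φ₂ · cos Δλ )
  = atan2(0.59495, -0.54480) = 132.481° → normalised to [0°, 360°): 132.481°.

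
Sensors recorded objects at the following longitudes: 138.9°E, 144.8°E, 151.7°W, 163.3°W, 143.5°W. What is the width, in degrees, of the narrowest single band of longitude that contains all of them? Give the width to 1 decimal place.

77.6°

Sort the longitudes: -163.3°, -151.7°, -143.5°, +138.9°, +144.8°.
Eastward gaps between consecutive values (wrapping around): 11.6°, 8.2°, 282.4°, 5.9°, 51.9°.
Largest gap = 282.4° ⇒ minimal covering band is its complement: 360° − 282.4° = 77.6°.
Band runs from +138.9° eastward to -143.5°, crossing the antimeridian.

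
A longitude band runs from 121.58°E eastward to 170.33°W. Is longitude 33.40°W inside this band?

No

Band width going east from +121.58° to -170.33°: ((-170.33 − 121.58) mod 360) = 68.09°.
Offset of -33.40° east of the west edge: ((-33.40 − 121.58) mod 360) = 205.02°.
205.02° > 68.09° ⇒ outside.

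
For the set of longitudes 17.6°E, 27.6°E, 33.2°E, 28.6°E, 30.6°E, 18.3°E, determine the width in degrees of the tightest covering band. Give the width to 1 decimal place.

15.6°

Sort the longitudes: +17.6°, +18.3°, +27.6°, +28.6°, +30.6°, +33.2°.
Eastward gaps between consecutive values (wrapping around): 0.7°, 9.3°, 1.0°, 2.0°, 2.6°, 344.4°.
Largest gap = 344.4° ⇒ minimal covering band is its complement: 360° − 344.4° = 15.6°.
Band runs from +17.6° eastward to +33.2°.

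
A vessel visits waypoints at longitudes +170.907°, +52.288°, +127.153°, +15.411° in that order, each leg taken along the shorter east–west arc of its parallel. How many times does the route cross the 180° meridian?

0

Leg 1: +170.907° → +52.288°, shortest Δλ = -118.619° (west) — does not cross 180°.
Leg 2: +52.288° → +127.153°, shortest Δλ = 74.865° (east) — does not cross 180°.
Leg 3: +127.153° → +15.411°, shortest Δλ = -111.742° (west) — does not cross 180°.
Total crossings: 0.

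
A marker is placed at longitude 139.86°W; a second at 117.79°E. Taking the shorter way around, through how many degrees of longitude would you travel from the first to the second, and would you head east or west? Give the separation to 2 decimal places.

Raw difference: 117.79 − -139.86 = 257.65°.
Normalise into (−180°, 180°]: 257.65° − 360° = -102.35°.
Negative ⇒ the second point lies to the west; separation 102.35°.

102.35° west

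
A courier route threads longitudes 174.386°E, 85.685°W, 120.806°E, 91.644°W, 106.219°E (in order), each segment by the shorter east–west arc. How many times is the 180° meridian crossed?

Leg 1: +174.386° → -85.685°, shortest Δλ = 99.929° (east) — crosses 180°.
Leg 2: -85.685° → +120.806°, shortest Δλ = -153.509° (west) — crosses 180°.
Leg 3: +120.806° → -91.644°, shortest Δλ = 147.55° (east) — crosses 180°.
Leg 4: -91.644° → +106.219°, shortest Δλ = -162.137° (west) — crosses 180°.
Total crossings: 4.

4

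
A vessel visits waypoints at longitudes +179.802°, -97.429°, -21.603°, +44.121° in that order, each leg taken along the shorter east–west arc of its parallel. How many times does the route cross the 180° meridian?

Leg 1: +179.802° → -97.429°, shortest Δλ = 82.769° (east) — crosses 180°.
Leg 2: -97.429° → -21.603°, shortest Δλ = 75.826° (east) — does not cross 180°.
Leg 3: -21.603° → +44.121°, shortest Δλ = 65.724° (east) — does not cross 180°.
Total crossings: 1.

1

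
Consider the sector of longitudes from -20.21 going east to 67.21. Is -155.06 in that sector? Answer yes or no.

Band width going east from -20.21° to +67.21°: ((67.21 − -20.21) mod 360) = 87.42°.
Offset of -155.06° east of the west edge: ((-155.06 − -20.21) mod 360) = 225.15°.
225.15° > 87.42° ⇒ outside.

No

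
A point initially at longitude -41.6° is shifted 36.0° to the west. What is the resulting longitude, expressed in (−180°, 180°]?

Start at -41.6°; shift −36.0° → -77.6°.
-77.6° already lies in (−180°, 180°].

-77.6°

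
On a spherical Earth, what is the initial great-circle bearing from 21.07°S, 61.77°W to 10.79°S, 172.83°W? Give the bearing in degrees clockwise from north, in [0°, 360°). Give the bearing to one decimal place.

Δλ = -172.83 − -61.77 = -111.06°.
θ = atan2( sin Δλ · cos φ₂ , cos φ₁ · sin φ₂ − sin φ₁ · cos φ₂ · cos Δλ )
  = atan2(-0.91671, -0.30160) = -108.211° → normalised to [0°, 360°): 251.789°.

251.8°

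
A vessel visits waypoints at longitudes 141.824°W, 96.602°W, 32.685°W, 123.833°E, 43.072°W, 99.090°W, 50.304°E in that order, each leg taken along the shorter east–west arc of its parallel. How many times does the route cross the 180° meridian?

0

Leg 1: -141.824° → -96.602°, shortest Δλ = 45.222° (east) — does not cross 180°.
Leg 2: -96.602° → -32.685°, shortest Δλ = 63.917° (east) — does not cross 180°.
Leg 3: -32.685° → +123.833°, shortest Δλ = 156.518° (east) — does not cross 180°.
Leg 4: +123.833° → -43.072°, shortest Δλ = -166.905° (west) — does not cross 180°.
Leg 5: -43.072° → -99.090°, shortest Δλ = -56.018° (west) — does not cross 180°.
Leg 6: -99.090° → +50.304°, shortest Δλ = 149.394° (east) — does not cross 180°.
Total crossings: 0.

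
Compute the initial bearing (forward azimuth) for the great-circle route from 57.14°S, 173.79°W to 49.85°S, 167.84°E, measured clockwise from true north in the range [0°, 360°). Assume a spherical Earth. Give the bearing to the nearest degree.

Δλ = 167.84 − -173.79 = 341.63°; wrapped into (−180°, 180°]: -18.37°.
θ = atan2( sin Δλ · cos φ₂ , cos φ₁ · sin φ₂ − sin φ₁ · cos φ₂ · cos Δλ )
  = atan2(-0.20321, 0.09929) = -63.959° → normalised to [0°, 360°): 296.041°.

296°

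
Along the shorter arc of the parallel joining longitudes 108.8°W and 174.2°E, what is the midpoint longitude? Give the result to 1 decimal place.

147.3°W

Signed shortest Δλ from -108.8° to +174.2° is -77.0°.
Midpoint longitude = -108.8° + (-77.0°)/2 = -108.8° − 38.5° = -147.3°.
(The naïve average (-108.8 + +174.2)/2 = 32.7° is on the wrong side of the globe.)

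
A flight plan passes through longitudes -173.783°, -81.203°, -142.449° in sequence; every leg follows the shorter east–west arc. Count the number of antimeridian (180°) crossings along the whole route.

Leg 1: -173.783° → -81.203°, shortest Δλ = 92.58° (east) — does not cross 180°.
Leg 2: -81.203° → -142.449°, shortest Δλ = -61.246° (west) — does not cross 180°.
Total crossings: 0.

0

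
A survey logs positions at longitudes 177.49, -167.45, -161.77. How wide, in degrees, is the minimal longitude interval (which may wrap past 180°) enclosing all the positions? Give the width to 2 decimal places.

20.74°

Sort the longitudes: -167.45°, -161.77°, +177.49°.
Eastward gaps between consecutive values (wrapping around): 5.68°, 339.26°, 15.06°.
Largest gap = 339.26° ⇒ minimal covering band is its complement: 360° − 339.26° = 20.74°.
Band runs from +177.49° eastward to -161.77°, crossing the antimeridian.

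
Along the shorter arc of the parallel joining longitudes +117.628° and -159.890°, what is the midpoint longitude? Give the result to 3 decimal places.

Signed shortest Δλ from +117.628° to -159.890° is +82.482°.
Midpoint longitude = +117.628° + (+82.482°)/2 = +117.628° + 41.241° = +158.869°.
(The naïve average (+117.628 + -159.890)/2 = -21.131° is on the wrong side of the globe.)

+158.869°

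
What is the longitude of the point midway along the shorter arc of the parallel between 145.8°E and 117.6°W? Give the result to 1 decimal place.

165.9°W

Signed shortest Δλ from +145.8° to -117.6° is +96.6°.
Midpoint longitude = +145.8° + (+96.6°)/2 = +145.8° + 48.3° = +194.1°.
Normalise into (−180°, 180°]: -165.9°.
(The naïve average (+145.8 + -117.6)/2 = 14.1° is on the wrong side of the globe.)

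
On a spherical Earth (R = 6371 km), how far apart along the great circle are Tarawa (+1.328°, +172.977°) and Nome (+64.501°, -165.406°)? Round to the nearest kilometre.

Δλ = -165.406 − 172.977 = -338.383°; wrapped into (−180°, 180°]: 21.617°.
Δφ = 64.501 − 1.328 = 63.173°.
a = sin²(Δφ/2) + cos φ₁ · cos φ₂ · sin²(Δλ/2) = 0.289486.
c = 2·atan2(√a, √(1−a)) = 1.13622 rad → d = 6371·c ≈ 7238.84 km.

7239 km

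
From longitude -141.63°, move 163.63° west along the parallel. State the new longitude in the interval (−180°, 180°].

Start at -141.63°; shift −163.63° → -305.26°.
-305.26° lies outside (−180°, 180°]; add 360° → +54.74°.

+54.74°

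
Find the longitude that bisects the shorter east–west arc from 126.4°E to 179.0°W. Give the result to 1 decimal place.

153.7°E

Signed shortest Δλ from +126.4° to -179.0° is +54.6°.
Midpoint longitude = +126.4° + (+54.6°)/2 = +126.4° + 27.3° = +153.7°.
(The naïve average (+126.4 + -179.0)/2 = -26.3° is on the wrong side of the globe.)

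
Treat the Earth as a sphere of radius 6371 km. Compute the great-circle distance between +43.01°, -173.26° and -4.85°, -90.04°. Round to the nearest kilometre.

9827 km

Δλ = -90.04 − -173.26 = 83.22°.
Δφ = -4.85 − 43.01 = -47.86°.
a = sin²(Δφ/2) + cos φ₁ · cos φ₂ · sin²(Δλ/2) = 0.485827.
c = 2·atan2(√a, √(1−a)) = 1.54245 rad → d = 6371·c ≈ 9826.92 km.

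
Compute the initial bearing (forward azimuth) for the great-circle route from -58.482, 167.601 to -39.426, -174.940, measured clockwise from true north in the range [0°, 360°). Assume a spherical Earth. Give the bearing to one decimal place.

Δλ = -174.940 − 167.601 = -342.541°; wrapped into (−180°, 180°]: 17.459°.
θ = atan2( sin Δλ · cos φ₂ , cos φ₁ · sin φ₂ − sin φ₁ · cos φ₂ · cos Δλ )
  = atan2(0.23175, 0.29616) = 38.044° → normalised to [0°, 360°): 38.044°.

38.0°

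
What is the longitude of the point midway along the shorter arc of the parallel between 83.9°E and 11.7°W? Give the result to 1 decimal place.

36.1°E

Signed shortest Δλ from +83.9° to -11.7° is -95.6°.
Midpoint longitude = +83.9° + (-95.6°)/2 = +83.9° − 47.8° = +36.1°.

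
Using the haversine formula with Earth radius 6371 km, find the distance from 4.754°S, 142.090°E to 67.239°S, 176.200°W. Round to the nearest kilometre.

7632 km

Δλ = -176.200 − 142.090 = -318.290°; wrapped into (−180°, 180°]: 41.710°.
Δφ = -67.239 − -4.754 = -62.485°.
a = sin²(Δφ/2) + cos φ₁ · cos φ₂ · sin²(Δλ/2) = 0.317875.
c = 2·atan2(√a, √(1−a)) = 1.19797 rad → d = 6371·c ≈ 7632.26 km.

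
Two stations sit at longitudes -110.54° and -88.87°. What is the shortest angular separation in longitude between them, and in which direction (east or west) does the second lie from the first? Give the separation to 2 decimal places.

21.67° east

Raw difference: -88.87 − -110.54 = 21.67°.
Normalise into (−180°, 180°]: 21.67° stays 21.67°.
Positive ⇒ the second point lies to the east; separation 21.67°.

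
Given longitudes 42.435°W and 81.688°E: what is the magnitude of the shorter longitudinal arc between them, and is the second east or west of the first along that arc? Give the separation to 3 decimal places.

Raw difference: 81.688 − -42.435 = 124.123°.
Normalise into (−180°, 180°]: 124.123° stays 124.123°.
Positive ⇒ the second point lies to the east; separation 124.123°.

124.123° east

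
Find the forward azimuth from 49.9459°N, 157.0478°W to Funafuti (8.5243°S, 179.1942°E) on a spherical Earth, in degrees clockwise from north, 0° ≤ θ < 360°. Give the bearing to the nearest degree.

Δλ = 179.1942 − -157.0478 = 336.2420°; wrapped into (−180°, 180°]: -23.7580°.
θ = atan2( sin Δλ · cos φ₂ , cos φ₁ · sin φ₂ − sin φ₁ · cos φ₂ · cos Δλ )
  = atan2(-0.39842, -0.78822) = -153.185° → normalised to [0°, 360°): 206.815°.

207°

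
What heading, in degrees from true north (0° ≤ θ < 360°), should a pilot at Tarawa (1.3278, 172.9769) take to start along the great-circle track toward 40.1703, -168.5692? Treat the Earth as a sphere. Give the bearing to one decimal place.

Δλ = -168.5692 − 172.9769 = -341.5461°; wrapped into (−180°, 180°]: 18.4539°.
θ = atan2( sin Δλ · cos φ₂ , cos φ₁ · sin φ₂ − sin φ₁ · cos φ₂ · cos Δλ )
  = atan2(0.24188, 0.62809) = 21.062° → normalised to [0°, 360°): 21.062°.

21.1°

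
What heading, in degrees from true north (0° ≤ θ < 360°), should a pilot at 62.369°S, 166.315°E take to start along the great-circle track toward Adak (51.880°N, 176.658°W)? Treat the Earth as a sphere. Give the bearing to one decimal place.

11.5°

Δλ = -176.658 − 166.315 = -342.973°; wrapped into (−180°, 180°]: 17.027°.
θ = atan2( sin Δλ · cos φ₂ , cos φ₁ · sin φ₂ − sin φ₁ · cos φ₂ · cos Δλ )
  = atan2(0.18076, 0.88780) = 11.509° → normalised to [0°, 360°): 11.509°.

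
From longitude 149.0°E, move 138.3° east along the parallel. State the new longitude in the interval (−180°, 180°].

72.7°W

Start at +149.0°; shift +138.3° → +287.3°.
+287.3° lies outside (−180°, 180°]; subtract 360° → -72.7°.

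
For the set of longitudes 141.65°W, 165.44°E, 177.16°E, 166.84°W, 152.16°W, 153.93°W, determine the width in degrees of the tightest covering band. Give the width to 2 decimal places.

52.91°

Sort the longitudes: -166.84°, -153.93°, -152.16°, -141.65°, +165.44°, +177.16°.
Eastward gaps between consecutive values (wrapping around): 12.91°, 1.77°, 10.51°, 307.09°, 11.72°, 16.00°.
Largest gap = 307.09° ⇒ minimal covering band is its complement: 360° − 307.09° = 52.91°.
Band runs from +165.44° eastward to -141.65°, crossing the antimeridian.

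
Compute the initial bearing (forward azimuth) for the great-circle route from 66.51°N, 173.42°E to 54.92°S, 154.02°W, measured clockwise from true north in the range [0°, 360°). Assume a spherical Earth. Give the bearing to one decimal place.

Δλ = -154.02 − 173.42 = -327.44°; wrapped into (−180°, 180°]: 32.56°.
θ = atan2( sin Δλ · cos φ₂ , cos φ₁ · sin φ₂ − sin φ₁ · cos φ₂ · cos Δλ )
  = atan2(0.30930, -0.77043) = 158.126° → normalised to [0°, 360°): 158.126°.

158.1°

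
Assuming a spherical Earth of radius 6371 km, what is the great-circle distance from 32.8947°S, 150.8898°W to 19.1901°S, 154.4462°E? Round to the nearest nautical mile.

3027 nmi

Δλ = 154.4462 − -150.8898 = 305.3360°; wrapped into (−180°, 180°]: -54.6640°.
Δφ = -19.1901 − -32.8947 = 13.7046°.
a = sin²(Δφ/2) + cos φ₁ · cos φ₂ · sin²(Δλ/2) = 0.181414.
c = 2·atan2(√a, √(1−a)) = 0.87997 rad → d = 6371·c ≈ 5606.30 km ≈ 3027.16 nmi.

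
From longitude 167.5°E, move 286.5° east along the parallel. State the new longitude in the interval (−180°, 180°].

94.0°E

Start at +167.5°; shift +286.5° → +454.0°.
+454.0° lies outside (−180°, 180°]; subtract 360° → +94.0°.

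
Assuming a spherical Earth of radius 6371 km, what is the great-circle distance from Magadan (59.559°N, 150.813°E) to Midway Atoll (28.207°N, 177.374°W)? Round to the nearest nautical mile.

Δλ = -177.374 − 150.813 = -328.187°; wrapped into (−180°, 180°]: 31.813°.
Δφ = 28.207 − 59.559 = -31.352°.
a = sin²(Δφ/2) + cos φ₁ · cos φ₂ · sin²(Δλ/2) = 0.106543.
c = 2·atan2(√a, √(1−a)) = 0.66501 rad → d = 6371·c ≈ 4236.75 km ≈ 2287.66 nmi.

2288 nmi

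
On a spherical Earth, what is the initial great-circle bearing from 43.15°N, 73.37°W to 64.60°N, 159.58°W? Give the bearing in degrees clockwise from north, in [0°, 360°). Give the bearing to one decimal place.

Δλ = -159.58 − -73.37 = -86.21°.
θ = atan2( sin Δλ · cos φ₂ , cos φ₁ · sin φ₂ − sin φ₁ · cos φ₂ · cos Δλ )
  = atan2(-0.42800, 0.63965) = -33.787° → normalised to [0°, 360°): 326.213°.

326.2°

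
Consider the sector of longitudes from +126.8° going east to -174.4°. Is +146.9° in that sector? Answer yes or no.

Band width going east from +126.8° to -174.4°: ((-174.4 − 126.8) mod 360) = 58.8°.
Offset of +146.9° east of the west edge: ((146.9 − 126.8) mod 360) = 20.1°.
20.1° ≤ 58.8° ⇒ inside.

Yes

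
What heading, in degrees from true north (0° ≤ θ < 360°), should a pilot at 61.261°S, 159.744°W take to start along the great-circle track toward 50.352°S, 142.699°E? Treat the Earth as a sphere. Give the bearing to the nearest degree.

263°

Δλ = 142.699 − -159.744 = 302.443°; wrapped into (−180°, 180°]: -57.557°.
θ = atan2( sin Δλ · cos φ₂ , cos φ₁ · sin φ₂ − sin φ₁ · cos φ₂ · cos Δλ )
  = atan2(-0.53848, -0.07009) = -97.416° → normalised to [0°, 360°): 262.584°.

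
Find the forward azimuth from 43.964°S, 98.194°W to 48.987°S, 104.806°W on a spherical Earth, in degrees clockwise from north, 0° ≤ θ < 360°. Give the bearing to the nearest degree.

Δλ = -104.806 − -98.194 = -6.612°.
θ = atan2( sin Δλ · cos φ₂ , cos φ₁ · sin φ₂ − sin φ₁ · cos φ₂ · cos Δλ )
  = atan2(-0.07556, -0.09059) = -140.167° → normalised to [0°, 360°): 219.833°.

220°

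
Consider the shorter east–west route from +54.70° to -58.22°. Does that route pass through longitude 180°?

No

Signed shortest Δλ = ((-58.22 − 54.70 + 180) mod 360) − 180 = -112.92°.
Going west by 112.92° from +54.70° reaches -58.22° without touching 180°.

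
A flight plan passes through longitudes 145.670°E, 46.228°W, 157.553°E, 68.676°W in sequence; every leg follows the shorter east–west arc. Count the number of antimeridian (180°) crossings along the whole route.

Leg 1: +145.670° → -46.228°, shortest Δλ = 168.102° (east) — crosses 180°.
Leg 2: -46.228° → +157.553°, shortest Δλ = -156.219° (west) — crosses 180°.
Leg 3: +157.553° → -68.676°, shortest Δλ = 133.771° (east) — crosses 180°.
Total crossings: 3.

3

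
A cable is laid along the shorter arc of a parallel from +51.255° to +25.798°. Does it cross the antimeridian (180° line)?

Signed shortest Δλ = ((25.798 − 51.255 + 180) mod 360) − 180 = -25.457°.
Going west by 25.457° from +51.255° reaches +25.798° without touching 180°.

No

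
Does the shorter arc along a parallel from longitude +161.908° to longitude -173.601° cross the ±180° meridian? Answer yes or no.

Naïve |-173.601 − 161.908| = 335.509° > 180°, so the shorter arc goes the other way round — across 180°.
Signed shortest Δλ = ((-173.601 − 161.908 + 180) mod 360) − 180 = 24.491°.
Going east by 24.491° from +161.908° passes through 180° before reaching -173.601°.

Yes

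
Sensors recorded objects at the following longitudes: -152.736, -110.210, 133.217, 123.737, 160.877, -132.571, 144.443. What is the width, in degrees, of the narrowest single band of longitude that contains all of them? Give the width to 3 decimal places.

Sort the longitudes: -152.736°, -132.571°, -110.210°, +123.737°, +133.217°, +144.443°, +160.877°.
Eastward gaps between consecutive values (wrapping around): 20.165°, 22.361°, 233.947°, 9.480°, 11.226°, 16.434°, 46.387°.
Largest gap = 233.947° ⇒ minimal covering band is its complement: 360° − 233.947° = 126.053°.
Band runs from +123.737° eastward to -110.210°, crossing the antimeridian.

126.053°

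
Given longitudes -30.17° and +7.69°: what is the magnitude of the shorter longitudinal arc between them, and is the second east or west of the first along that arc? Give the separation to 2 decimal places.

37.86° east

Raw difference: 7.69 − -30.17 = 37.86°.
Normalise into (−180°, 180°]: 37.86° stays 37.86°.
Positive ⇒ the second point lies to the east; separation 37.86°.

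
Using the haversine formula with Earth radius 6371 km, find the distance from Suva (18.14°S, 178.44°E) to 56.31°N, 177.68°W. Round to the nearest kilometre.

8286 km

Δλ = -177.68 − 178.44 = -356.12°; wrapped into (−180°, 180°]: 3.88°.
Δφ = 56.31 − -18.14 = 74.45°.
a = sin²(Δφ/2) + cos φ₁ · cos φ₂ · sin²(Δλ/2) = 0.366565.
c = 2·atan2(√a, √(1−a)) = 1.30065 rad → d = 6371·c ≈ 8286.45 km.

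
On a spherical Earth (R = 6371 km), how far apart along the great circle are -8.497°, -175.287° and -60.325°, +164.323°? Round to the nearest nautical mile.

3244 nmi

Δλ = 164.323 − -175.287 = 339.610°; wrapped into (−180°, 180°]: -20.390°.
Δφ = -60.325 − -8.497 = -51.828°.
a = sin²(Δφ/2) + cos φ₁ · cos φ₂ · sin²(Δλ/2) = 0.206328.
c = 2·atan2(√a, √(1−a)) = 0.94302 rad → d = 6371·c ≈ 6008.00 km ≈ 3244.06 nmi.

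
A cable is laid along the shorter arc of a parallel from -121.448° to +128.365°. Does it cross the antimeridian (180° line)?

Naïve |128.365 − -121.448| = 249.813° > 180°, so the shorter arc goes the other way round — across 180°.
Signed shortest Δλ = ((128.365 − -121.448 + 180) mod 360) − 180 = -110.187°.
Going west by 110.187° from -121.448° passes through 180° before reaching +128.365°.

Yes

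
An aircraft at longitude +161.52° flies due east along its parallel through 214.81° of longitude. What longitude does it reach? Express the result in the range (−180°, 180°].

+16.33°

Start at +161.52°; shift +214.81° → +376.33°.
+376.33° lies outside (−180°, 180°]; subtract 360° → +16.33°.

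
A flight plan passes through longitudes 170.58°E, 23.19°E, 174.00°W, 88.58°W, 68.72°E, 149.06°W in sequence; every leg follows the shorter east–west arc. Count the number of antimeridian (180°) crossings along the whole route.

2

Leg 1: +170.58° → +23.19°, shortest Δλ = -147.39° (west) — does not cross 180°.
Leg 2: +23.19° → -174.00°, shortest Δλ = 162.81° (east) — crosses 180°.
Leg 3: -174.00° → -88.58°, shortest Δλ = 85.42° (east) — does not cross 180°.
Leg 4: -88.58° → +68.72°, shortest Δλ = 157.3° (east) — does not cross 180°.
Leg 5: +68.72° → -149.06°, shortest Δλ = 142.22° (east) — crosses 180°.
Total crossings: 2.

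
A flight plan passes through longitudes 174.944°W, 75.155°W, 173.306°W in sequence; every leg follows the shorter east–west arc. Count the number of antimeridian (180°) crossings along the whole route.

0

Leg 1: -174.944° → -75.155°, shortest Δλ = 99.789° (east) — does not cross 180°.
Leg 2: -75.155° → -173.306°, shortest Δλ = -98.151° (west) — does not cross 180°.
Total crossings: 0.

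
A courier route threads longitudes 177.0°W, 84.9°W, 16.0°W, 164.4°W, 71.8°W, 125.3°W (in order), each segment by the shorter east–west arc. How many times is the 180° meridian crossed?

Leg 1: -177.0° → -84.9°, shortest Δλ = 92.1° (east) — does not cross 180°.
Leg 2: -84.9° → -16.0°, shortest Δλ = 68.9° (east) — does not cross 180°.
Leg 3: -16.0° → -164.4°, shortest Δλ = -148.4° (west) — does not cross 180°.
Leg 4: -164.4° → -71.8°, shortest Δλ = 92.6° (east) — does not cross 180°.
Leg 5: -71.8° → -125.3°, shortest Δλ = -53.5° (west) — does not cross 180°.
Total crossings: 0.

0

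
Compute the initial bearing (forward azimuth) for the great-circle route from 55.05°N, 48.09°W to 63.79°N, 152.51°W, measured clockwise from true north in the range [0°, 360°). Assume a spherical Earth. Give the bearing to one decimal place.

324.7°

Δλ = -152.51 − -48.09 = -104.42°.
θ = atan2( sin Δλ · cos φ₂ , cos φ₁ · sin φ₂ − sin φ₁ · cos φ₂ · cos Δλ )
  = atan2(-0.42775, 0.60411) = -35.301° → normalised to [0°, 360°): 324.699°.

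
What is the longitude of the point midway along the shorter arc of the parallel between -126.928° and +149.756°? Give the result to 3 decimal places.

-168.586°

Signed shortest Δλ from -126.928° to +149.756° is -83.316°.
Midpoint longitude = -126.928° + (-83.316°)/2 = -126.928° − 41.658° = -168.586°.
(The naïve average (-126.928 + +149.756)/2 = 11.414° is on the wrong side of the globe.)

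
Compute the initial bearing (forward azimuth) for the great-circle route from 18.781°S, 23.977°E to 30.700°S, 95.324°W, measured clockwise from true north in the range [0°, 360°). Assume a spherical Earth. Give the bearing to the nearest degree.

Δλ = -95.324 − 23.977 = -119.301°.
θ = atan2( sin Δλ · cos φ₂ , cos φ₁ · sin φ₂ − sin φ₁ · cos φ₂ · cos Δλ )
  = atan2(-0.74984, -0.61884) = -129.533° → normalised to [0°, 360°): 230.467°.

230°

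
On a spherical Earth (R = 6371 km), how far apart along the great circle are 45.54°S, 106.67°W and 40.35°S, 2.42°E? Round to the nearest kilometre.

8149 km

Δλ = 2.42 − -106.67 = 109.09°.
Δφ = -40.35 − -45.54 = 5.19°.
a = sin²(Δφ/2) + cos φ₁ · cos φ₂ · sin²(Δλ/2) = 0.356231.
c = 2·atan2(√a, √(1−a)) = 1.27914 rad → d = 6371·c ≈ 8149.41 km.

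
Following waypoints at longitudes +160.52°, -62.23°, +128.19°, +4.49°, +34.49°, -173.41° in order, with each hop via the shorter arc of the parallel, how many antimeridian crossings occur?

3

Leg 1: +160.52° → -62.23°, shortest Δλ = 137.25° (east) — crosses 180°.
Leg 2: -62.23° → +128.19°, shortest Δλ = -169.58° (west) — crosses 180°.
Leg 3: +128.19° → +4.49°, shortest Δλ = -123.7° (west) — does not cross 180°.
Leg 4: +4.49° → +34.49°, shortest Δλ = 30.0° (east) — does not cross 180°.
Leg 5: +34.49° → -173.41°, shortest Δλ = 152.1° (east) — crosses 180°.
Total crossings: 3.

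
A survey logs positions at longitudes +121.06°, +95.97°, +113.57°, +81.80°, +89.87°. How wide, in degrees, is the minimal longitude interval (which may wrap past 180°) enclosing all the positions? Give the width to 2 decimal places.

39.26°

Sort the longitudes: +81.80°, +89.87°, +95.97°, +113.57°, +121.06°.
Eastward gaps between consecutive values (wrapping around): 8.07°, 6.10°, 17.60°, 7.49°, 320.74°.
Largest gap = 320.74° ⇒ minimal covering band is its complement: 360° − 320.74° = 39.26°.
Band runs from +81.80° eastward to +121.06°.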